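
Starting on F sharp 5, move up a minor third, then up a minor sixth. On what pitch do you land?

F#5 up a minor third → A5 (3 semitones).
A5 up a minor sixth → F6 (8 semitones).

F 6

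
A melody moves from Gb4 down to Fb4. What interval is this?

major second

Descending from Gb4 to Fb4 is the same interval as ascending Fb4 to Gb4.
F to G spans two letter names (F-G) — that makes it a second of some quality.
Fb4 to Gb4 is 2 semitones, matching the major second exactly, so the quality is major.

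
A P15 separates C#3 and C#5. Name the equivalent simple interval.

perfect octave

Subtracting seven from the interval number removes an octave: 15 − 7 = 8.
Quality carries through unchanged, so the simple form is a perfect octave.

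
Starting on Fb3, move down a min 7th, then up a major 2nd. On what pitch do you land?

Fb3 down a minor seventh → Gb2 (10 semitones).
A major second up from Gb2 is Ab2.

Ab2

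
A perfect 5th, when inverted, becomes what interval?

The rule of nine gives the new number: 9 − 5 = 4, so a fifth becomes a fourth.
And perfect stays perfect under inversion, so we get a perfect fourth.

P4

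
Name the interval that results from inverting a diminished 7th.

augmented second

The rule of nine gives the new number: 9 − 7 = 2, so a seventh becomes a second.
The quality also flips — diminished becomes augmented — giving an augmented second.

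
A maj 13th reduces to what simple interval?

Take out an octave (7 from the number): 13 − 7 = 6.
Quality carries through unchanged, so the simple form is a major sixth.

M6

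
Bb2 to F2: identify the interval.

perfect fourth

Descending from Bb2 to F2 is the same interval as ascending F2 to Bb2.
F to B spans four letter names (F-G-A-B) — that makes it a fourth of some quality.
F2 to Bb2 is 5 semitones, matching the perfect fourth exactly, so the quality is perfect.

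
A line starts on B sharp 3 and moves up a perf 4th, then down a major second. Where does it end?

B#3 up a perfect fourth → E#4 (5 semitones).
E#4 down a major second → D#4 (2 semitones).

D sharp 4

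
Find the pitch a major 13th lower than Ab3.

The thirteenth's letter: A down six letter names plus an octave → C.
A major thirteenth is 21 semitones; 21 semitones down from Ab3 gives Cb2.

Cb2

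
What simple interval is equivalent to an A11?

augmented fourth

Subtracting seven from the interval number removes an octave: 11 − 7 = 4.
Quality carries through unchanged, so the simple form is an augmented fourth.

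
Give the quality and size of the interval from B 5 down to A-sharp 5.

Descending from B5 to A#5 is the same interval as ascending A#5 to B5.
A to B spans two letter names (A-B): a second.
At 1 semitone, A#5→B5 falls one short of a major second: minor.

minor 2nd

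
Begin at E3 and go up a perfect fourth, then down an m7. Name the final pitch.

Up a perfect fourth from E3: A3 (5 semitones up).
Down a minor seventh from A3: B2 (10 semitones down).

B2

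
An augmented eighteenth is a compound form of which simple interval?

augmented 4th

Each octave removed subtracts seven from the number: 18 − 14 = 4.
That makes an augmented eighteenth a compound augmented fourth — 2 octaves plus an augmented fourth.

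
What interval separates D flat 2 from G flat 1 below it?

perfect fifth

Descending from Db2 to Gb1 is the same interval as ascending Gb1 to Db2.
G to D spans five letter names (G-A-B-C-D) — that makes it a fifth of some quality.
Counting semitones, Gb1→Db2 is 7, which is the perfect fifth.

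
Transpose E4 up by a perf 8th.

E5

An octave keeps the letter name E, an octave up from E.
A perfect octave spans 12 semitones, so from E4 the target pitch is E5.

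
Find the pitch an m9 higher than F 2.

Two letters up from F (plus an octave) reaches G.
Moving 13 semitones up from F2 (the size of a minor ninth) reaches Gb3.

G-flat 3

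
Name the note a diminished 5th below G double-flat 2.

Five letter names down from G: C.
A diminished fifth is 6 semitones; 6 semitones down from Gbb2 gives Cb2.

C flat 2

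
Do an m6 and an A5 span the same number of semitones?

Yes

A minor sixth spans 8 semitones, and an augmented fifth also spans 8 semitones — they're enharmonic.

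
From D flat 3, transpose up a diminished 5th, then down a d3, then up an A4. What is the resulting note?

Up a diminished fifth from Db3: Abb3 (6 semitones up).
Down a diminished third from Abb3: F3 (2 semitones down).
An augmented fourth up from F3 is B3.

B 3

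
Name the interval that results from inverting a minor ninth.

First reduce the compound minor ninth to its simple form, a minor second.
The rule of nine gives the new number: 9 − 2 = 7, so a second becomes a seventh.
Quality inverts too: minor becomes major. That makes the inversion a major seventh.

M7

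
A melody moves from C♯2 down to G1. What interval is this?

augmented 4th

Descending from C#2 to G1 is the same interval as ascending G1 to C#2.
G to C spans four letter names (G-A-B-C): a fourth.
The perfect fourth is 5 semitones; here we have 6, one semitone wider: augmented.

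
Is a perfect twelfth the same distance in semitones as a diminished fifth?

No

A perfect twelfth spans 19 semitones; a diminished fifth spans 6 semitones. They differ by 13.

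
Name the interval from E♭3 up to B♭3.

perfect fifth

E to B spans five letter names (E-F-G-A-B) — that makes it a fifth of some quality.
The perfect fifth spans 7 semitones, and Eb3 to Bb3 is exactly 7 semitones — so this is a perfect fifth.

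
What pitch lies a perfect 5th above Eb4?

The fifth takes the letter from E up to B.
A perfect fifth is 7 semitones; 7 semitones up from Eb4 gives Bb4.

Bb4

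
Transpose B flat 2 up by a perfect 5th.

F 3

The fifth takes the letter from B up to F.
A perfect fifth is 7 semitones; 7 semitones up from Bb2 gives F3.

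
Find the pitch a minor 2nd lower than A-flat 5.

The second takes the letter from A down to G.
A minor second is 1 semitone; 1 semitone down from Ab5 gives G5.

G 5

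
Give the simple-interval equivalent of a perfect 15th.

perfect octave

Each octave removed subtracts seven from the number: 15 − 7 = 8.
Quality carries through unchanged, so the simple form is a perfect octave.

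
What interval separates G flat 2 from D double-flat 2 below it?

augmented fourth

Descending from Gb2 to Dbb2 is the same interval as ascending Dbb2 to Gb2.
D to G spans four letter names (D-E-F-G), so the interval is some kind of fourth.
The perfect fourth is 5 semitones; here we have 6, one semitone wider: augmented.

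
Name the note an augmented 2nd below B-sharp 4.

The second takes the letter from B down to A.
An augmented second is 3 semitones; 3 semitones down from B#4 gives A4.

A 4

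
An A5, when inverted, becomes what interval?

Inverted interval numbers add to nine, so a fifth pairs with a fourth (5 + 4 = 9).
Quality inverts too: augmented becomes diminished. That makes the inversion a diminished fourth.

d4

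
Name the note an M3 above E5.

Three letter names up from E: G.
Moving 4 semitones up from E5 (the size of a major third) reaches G#5.

G#5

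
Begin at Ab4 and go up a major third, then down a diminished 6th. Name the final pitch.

A major third up from Ab4 is C5.
Down a diminished sixth from C5: E#4 (7 semitones down).

E#4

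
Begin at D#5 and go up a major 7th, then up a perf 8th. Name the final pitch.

C##7

A major seventh up from D#5 is C##6.
Up a perfect octave from C##6: C##7 (12 semitones up).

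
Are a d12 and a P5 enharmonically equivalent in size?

No

A diminished twelfth is 18 semitones but a perfect fifth is 7 semitones — different sizes.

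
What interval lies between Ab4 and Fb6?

A to F spans six letter names (A-B-C-D-E-F), plus an octave, so the interval is some kind of thirteenth.
At 20 semitones, Ab4→Fb6 falls one short of a major thirteenth: minor.
(Equivalently, a compound minor sixth: a minor sixth plus an octave.)

minor thirteenth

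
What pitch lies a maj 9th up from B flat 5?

The ninth's letter: B up two letter names plus an octave → C.
A major ninth is 14 semitones; 14 semitones up from Bb5 gives C7.

C 7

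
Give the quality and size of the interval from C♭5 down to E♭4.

minor sixth

Descending from Cb5 to Eb4 is the same interval as ascending Eb4 to Cb5.
E to C spans six letter names (E-F-G-A-B-C): a sixth.
At 8 semitones, Eb4→Cb5 falls one short of a major sixth: minor.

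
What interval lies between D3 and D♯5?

A15

D to D is the same letter name, plus 2 octaves, so the interval is some kind of fifteenth.
The perfect fifteenth is 24 semitones; here we have 25, one semitone wider: augmented.
(Equivalently, a compound augmented octave: an augmented octave plus an octave.)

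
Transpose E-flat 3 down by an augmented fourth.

B-double-flat 2

Four letter names down from E: B.
Moving 6 semitones down from Eb3 (the size of an augmented fourth) reaches Bbb2.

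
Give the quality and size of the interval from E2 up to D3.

m7

E to D spans seven letter names (E-F-G-A-B-C-D): a seventh.
E2 to D3 is 10 semitones, a half step short of the major seventh (11), so this is minor.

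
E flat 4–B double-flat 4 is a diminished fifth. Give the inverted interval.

The rule of nine gives the new number: 9 − 5 = 4, so a fifth becomes a fourth.
And diminished becomes augmented under inversion, so we get an augmented fourth.

augmented 4th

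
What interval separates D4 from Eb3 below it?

Descending from D4 to Eb3 is the same interval as ascending Eb3 to D4.
E to D spans seven letter names (E-F-G-A-B-C-D) — that makes it a seventh of some quality.
Counting semitones, Eb3→D4 is 11, which is the major seventh.

major seventh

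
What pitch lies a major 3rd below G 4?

Three letter names down from G: E.
A major third is 4 semitones; 4 semitones down from G4 gives Eb4.

E flat 4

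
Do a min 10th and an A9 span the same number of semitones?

A minor tenth = 15 semitones = an augmented ninth; enharmonically equal.

Yes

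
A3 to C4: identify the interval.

minor third

A to C spans three letter names (A-B-C) — that makes it a third of some quality.
A3 to C4 is 3 semitones, a half step short of the major third (4), so this is minor.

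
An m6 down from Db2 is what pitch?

The sixth takes the letter from D down to F.
A minor sixth spans 8 semitones, so from Db2 the target pitch is F1.

F1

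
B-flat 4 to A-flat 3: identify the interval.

Descending from Bb4 to Ab3 is the same interval as ascending Ab3 to Bb4.
A to B spans two letter names (A-B), plus an octave: a ninth.
Counting semitones, Ab3→Bb4 is 14, which is the major ninth.
(Equivalently, a compound major second: a major second plus an octave.)

M9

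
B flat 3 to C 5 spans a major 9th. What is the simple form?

Each octave removed subtracts seven from the number: 9 − 7 = 2.
Quality carries through unchanged, so the simple form is a major second.

M2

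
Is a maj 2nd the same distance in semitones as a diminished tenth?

2 semitones (major second) vs 14 semitones (diminished tenth): not equal.

No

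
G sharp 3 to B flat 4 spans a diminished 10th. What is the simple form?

diminished third

Take out an octave (7 from the number): 10 − 7 = 3.
That makes a diminished tenth a compound diminished third — an octave plus a diminished third.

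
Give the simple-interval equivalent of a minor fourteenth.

m7

Subtracting seven from the interval number removes an octave: 14 − 7 = 7.
That makes a minor fourteenth a compound minor seventh — an octave plus a minor seventh.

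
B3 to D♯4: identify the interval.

B to D spans three letter names (B-C-D) — that makes it a third of some quality.
The major third spans 4 semitones, and B3 to D#4 is exactly 4 semitones — so this is a major third.

major third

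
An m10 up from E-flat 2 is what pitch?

G-flat 3

Three letters up from E (plus an octave) reaches G.
A minor tenth spans 15 semitones, so from Eb2 the target pitch is Gb3.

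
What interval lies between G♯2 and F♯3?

G to F spans seven letter names (G-A-B-C-D-E-F): a seventh.
At 10 semitones, G#2→F#3 falls one short of a major seventh: minor.

minor seventh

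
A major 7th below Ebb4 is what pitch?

Fbb3

Counting seven letter names down from E lands on F.
A major seventh is 11 semitones; 11 semitones down from Ebb4 gives Fbb3.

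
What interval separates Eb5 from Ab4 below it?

Descending from Eb5 to Ab4 is the same interval as ascending Ab4 to Eb5.
A to E spans five letter names (A-B-C-D-E), so the interval is some kind of fifth.
Counting semitones, Ab4→Eb5 is 7, which is the perfect fifth.

perfect fifth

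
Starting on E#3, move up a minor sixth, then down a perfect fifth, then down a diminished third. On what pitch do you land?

A minor sixth up from E#3 is C#4.
A perfect fifth down from C#4 is F#3.
Down a diminished third from F#3: D##3 (2 semitones down).

D##3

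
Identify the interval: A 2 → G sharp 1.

minor 9th

Descending from A2 to G#1 is the same interval as ascending G#1 to A2.
G to A spans two letter names (G-A), plus an octave, so the interval is some kind of ninth.
At 13 semitones, G#1→A2 falls one short of a major ninth: minor.
(Equivalently, a compound minor second: a minor second plus an octave.)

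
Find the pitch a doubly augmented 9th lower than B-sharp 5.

The ninth's letter: B down two letter names plus an octave → A.
A doubly augmented ninth spans 16 semitones, so from B#5 the target pitch is Ab4.

A-flat 4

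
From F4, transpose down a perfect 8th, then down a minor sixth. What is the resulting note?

A2

A perfect octave down from F4 is F3.
F3 down a minor sixth → A2 (8 semitones).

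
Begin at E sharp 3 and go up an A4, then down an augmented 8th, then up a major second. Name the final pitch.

B sharp 2

An augmented fourth up from E#3 is A##3.
A##3 down an augmented octave → A#2 (13 semitones).
A major second up from A#2 is B#2.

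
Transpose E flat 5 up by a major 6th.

The sixth takes the letter from E up to C.
A major sixth spans 9 semitones, so from Eb5 the target pitch is C6.

C 6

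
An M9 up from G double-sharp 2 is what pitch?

Counting two letter names plus an octave up from G lands on A.
Moving 14 semitones up from G##2 (the size of a major ninth) reaches A##3.

A double-sharp 3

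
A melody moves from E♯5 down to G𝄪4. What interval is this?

minor 6th

Descending from E#5 to G##4 is the same interval as ascending G##4 to E#5.
G to E spans six letter names (G-A-B-C-D-E): a sixth.
At 8 semitones, G##4→E#5 falls one short of a major sixth: minor.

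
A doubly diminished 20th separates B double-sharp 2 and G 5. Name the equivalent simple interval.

Take out 2 octaves (14 from the number): 20 − 14 = 6.
Quality carries through unchanged, so the simple form is a doubly diminished sixth.

doubly diminished 6th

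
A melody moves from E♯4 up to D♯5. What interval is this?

E to D spans seven letter names (E-F-G-A-B-C-D) — that makes it a seventh of some quality.
E#4 to D#5 is 10 semitones, a half step short of the major seventh (11), so this is minor.

minor 7th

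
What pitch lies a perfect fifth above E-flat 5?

Counting five letter names up from E lands on B.
Moving 7 semitones up from Eb5 (the size of a perfect fifth) reaches Bb5.

B-flat 5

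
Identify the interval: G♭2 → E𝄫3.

G to E spans six letter names (G-A-B-C-D-E): a sixth.
Gb2 to Ebb3 is 8 semitones, a half step short of the major sixth (9), so this is minor.

m6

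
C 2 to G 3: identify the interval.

perfect twelfth

C to G spans five letter names (C-D-E-F-G), plus an octave — that makes it a twelfth of some quality.
Counting semitones, C2→G3 is 19, which is the perfect twelfth.
(Equivalently, a compound perfect fifth: a perfect fifth plus an octave.)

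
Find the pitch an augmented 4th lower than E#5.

Counting four letter names down from E lands on B.
Moving 6 semitones down from E#5 (the size of an augmented fourth) reaches B4.

B4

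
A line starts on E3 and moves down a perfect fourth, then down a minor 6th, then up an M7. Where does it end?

C##3

A perfect fourth down from E3 is B2.
B2 down a minor sixth → D#2 (8 semitones).
A major seventh up from D#2 is C##3.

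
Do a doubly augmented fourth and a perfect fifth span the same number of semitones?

A doubly augmented fourth spans 7 semitones, and a perfect fifth also spans 7 semitones — they're enharmonic.

Yes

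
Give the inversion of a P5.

perfect fourth

The rule of nine gives the new number: 9 − 5 = 4, so a fifth becomes a fourth.
Quality inverts too: perfect stays perfect. That makes the inversion a perfect fourth.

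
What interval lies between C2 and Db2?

C to D spans two letter names (C-D): a second.
C2 to Db2 is 1 semitone, a half step short of the major second (2), so this is minor.

m2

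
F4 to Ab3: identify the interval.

Descending from F4 to Ab3 is the same interval as ascending Ab3 to F4.
A to F spans six letter names (A-B-C-D-E-F), so the interval is some kind of sixth.
Counting semitones, Ab3→F4 is 9, which is the major sixth.

major sixth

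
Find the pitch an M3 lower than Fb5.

Dbb5

Three letter names down from F: D.
A major third spans 4 semitones, so from Fb5 the target pitch is Dbb5.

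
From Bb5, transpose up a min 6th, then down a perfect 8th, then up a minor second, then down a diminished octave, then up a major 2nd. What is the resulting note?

Bb4

Bb5 up a minor sixth → Gb6 (8 semitones).
Gb6 down a perfect octave → Gb5 (12 semitones).
Gb5 up a minor second → Abb5 (1 semitone).
A diminished octave down from Abb5 is Ab4.
Ab4 up a major second → Bb4 (2 semitones).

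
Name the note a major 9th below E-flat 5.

D-flat 4

Two letters down from E (plus an octave) reaches D.
Moving 14 semitones down from Eb5 (the size of a major ninth) reaches Db4.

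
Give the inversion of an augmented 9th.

First reduce the compound augmented ninth to its simple form, an augmented second.
Inverted interval numbers add to nine, so a second pairs with a seventh (2 + 7 = 9).
And augmented becomes diminished under inversion, so we get a diminished seventh.

diminished 7th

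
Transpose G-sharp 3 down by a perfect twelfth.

C-sharp 2

The twelfth's letter: G down five letter names plus an octave → C.
Moving 19 semitones down from G#3 (the size of a perfect twelfth) reaches C#2.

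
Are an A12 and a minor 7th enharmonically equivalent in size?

An augmented twelfth is 20 semitones but a minor seventh is 10 semitones — different sizes.

No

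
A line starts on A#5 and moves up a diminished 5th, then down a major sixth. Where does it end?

A#5 up a diminished fifth → E6 (6 semitones).
E6 down a major sixth → G5 (9 semitones).

G5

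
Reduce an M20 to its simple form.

Subtracting seven from the interval number removes an octave: 20 − 14 = 6.
So a major twentieth is 2 octaves plus a major sixth. The quality is unchanged.

major 6th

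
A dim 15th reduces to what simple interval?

d8

Each octave removed subtracts seven from the number: 15 − 7 = 8.
Quality carries through unchanged, so the simple form is a diminished octave.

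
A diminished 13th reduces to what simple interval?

diminished sixth

Take out an octave (7 from the number): 13 − 7 = 6.
Quality carries through unchanged, so the simple form is a diminished sixth.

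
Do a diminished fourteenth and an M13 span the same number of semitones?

Yes

A diminished fourteenth = 21 semitones = a major thirteenth; enharmonically equal.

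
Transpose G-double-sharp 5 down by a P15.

G-double-sharp 3

For a fifteenth the letter name doesn't change: still G, two octaves down.
A perfect fifteenth is 24 semitones; 24 semitones down from G##5 gives G##3.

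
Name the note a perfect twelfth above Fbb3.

Five letters up from F (plus an octave) reaches C.
Moving 19 semitones up from Fbb3 (the size of a perfect twelfth) reaches Cbb5.

Cbb5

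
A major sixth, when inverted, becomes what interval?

minor 3rd

Interval numbers invert to sum to nine: 6 + 3 = 9, so a sixth inverts to a third.
Quality inverts too: major becomes minor. That makes the inversion a minor third.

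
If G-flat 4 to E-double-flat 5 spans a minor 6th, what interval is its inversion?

major 3rd

Interval numbers invert to sum to nine: 6 + 3 = 9, so a sixth inverts to a third.
And minor becomes major under inversion, so we get a major third.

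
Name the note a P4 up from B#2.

E#3

The fourth takes the letter from B up to E.
A perfect fourth spans 5 semitones, so from B#2 the target pitch is E#3.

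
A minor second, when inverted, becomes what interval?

major 7th

The rule of nine gives the new number: 9 − 2 = 7, so a second becomes a seventh.
And minor becomes major under inversion, so we get a major seventh.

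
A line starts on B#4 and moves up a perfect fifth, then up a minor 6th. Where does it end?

Up a perfect fifth from B#4: F##5 (7 semitones up).
F##5 up a minor sixth → D#6 (8 semitones).

D#6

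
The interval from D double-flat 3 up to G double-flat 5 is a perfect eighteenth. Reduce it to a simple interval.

Take out 2 octaves (14 from the number): 18 − 14 = 4.
So a perfect eighteenth is 2 octaves plus a perfect fourth. The quality is unchanged.

perfect fourth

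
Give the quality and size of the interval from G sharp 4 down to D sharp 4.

perfect fourth

Descending from G#4 to D#4 is the same interval as ascending D#4 to G#4.
D to G spans four letter names (D-E-F-G) — that makes it a fourth of some quality.
Counting semitones, D#4→G#4 is 5, which is the perfect fourth.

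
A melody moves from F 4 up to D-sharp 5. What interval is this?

F to D spans six letter names (F-G-A-B-C-D) — that makes it a sixth of some quality.
F4 to D#5 spans 10 semitones — one semitone wider than the major sixth (9) — giving an augmented sixth.

A6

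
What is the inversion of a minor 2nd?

Interval numbers invert to sum to nine: 2 + 7 = 9, so a second inverts to a seventh.
Quality inverts too: minor becomes major. That makes the inversion a major seventh.

major seventh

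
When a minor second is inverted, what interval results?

Inverted interval numbers add to nine, so a second pairs with a seventh (2 + 7 = 9).
Quality inverts too: minor becomes major. That makes the inversion a major seventh.

M7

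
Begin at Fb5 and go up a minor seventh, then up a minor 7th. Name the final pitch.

A minor seventh up from Fb5 is Ebb6.
Ebb6 up a minor seventh → Dbb7 (10 semitones).

Dbb7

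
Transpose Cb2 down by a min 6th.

Eb1

The sixth takes the letter from C down to E.
A minor sixth spans 8 semitones, so from Cb2 the target pitch is Eb1.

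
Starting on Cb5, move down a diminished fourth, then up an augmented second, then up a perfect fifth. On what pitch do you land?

Cb5 down a diminished fourth → G4 (4 semitones).
An augmented second up from G4 is A#4.
A perfect fifth up from A#4 is E#5.

E#5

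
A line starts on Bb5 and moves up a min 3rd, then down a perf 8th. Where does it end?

Bb5 up a minor third → Db6 (3 semitones).
Down a perfect octave from Db6: Db5 (12 semitones down).

Db5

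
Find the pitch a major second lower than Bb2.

Ab2

Counting two letter names down from B lands on A.
A major second spans 2 semitones, so from Bb2 the target pitch is Ab2.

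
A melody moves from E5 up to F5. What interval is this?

minor second

E to F spans two letter names (E-F): a second.
E5 to F5 is 1 semitone, a half step short of the major second (2), so this is minor.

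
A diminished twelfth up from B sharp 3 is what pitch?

F sharp 5

The twelfth's letter: B up five letter names plus an octave → F.
Moving 18 semitones up from B#3 (the size of a diminished twelfth) reaches F#5.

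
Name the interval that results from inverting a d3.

Inverted interval numbers add to nine, so a third pairs with a sixth (3 + 6 = 9).
The quality also flips — diminished becomes augmented — giving an augmented sixth.

augmented 6th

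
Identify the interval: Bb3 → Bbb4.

B to B is the same letter name, plus an octave, so the interval is some kind of octave.
The perfect octave is 12 semitones; here we have 11, one semitone narrower: diminished.

d8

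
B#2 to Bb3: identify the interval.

doubly diminished 8th

B to B is the same letter name, plus an octave — that makes it an octave of some quality.
B#2 to Bb3 spans 10 semitones — two semitones narrower than the perfect octave (12) — giving a doubly diminished octave.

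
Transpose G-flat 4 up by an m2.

A-double-flat 4

The second takes the letter from G up to A.
A minor second is 1 semitone; 1 semitone up from Gb4 gives Abb4.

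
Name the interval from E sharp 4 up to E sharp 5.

E to E is the same letter name, plus an octave: an octave.
The perfect octave spans 12 semitones, and E#4 to E#5 is exactly 12 semitones — so this is a perfect octave.

perfect octave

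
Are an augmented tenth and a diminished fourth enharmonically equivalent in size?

An augmented tenth spans 17 semitones; a diminished fourth spans 4 semitones. They differ by 13.

No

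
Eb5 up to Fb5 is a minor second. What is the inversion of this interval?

major seventh

The rule of nine gives the new number: 9 − 2 = 7, so a second becomes a seventh.
And minor becomes major under inversion, so we get a major seventh.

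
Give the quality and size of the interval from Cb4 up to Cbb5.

d8

C to C is the same letter name, plus an octave — that makes it an octave of some quality.
A perfect octave would be 12 semitones; Cb4 to Cbb5 is 11, one semitone narrower, so the interval is diminished.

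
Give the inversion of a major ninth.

First reduce the compound major ninth to its simple form, a major second.
Interval numbers invert to sum to nine: 2 + 7 = 9, so a second inverts to a seventh.
Quality inverts too: major becomes minor. That makes the inversion a minor seventh.

minor 7th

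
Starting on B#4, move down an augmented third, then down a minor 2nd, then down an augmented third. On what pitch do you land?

Down an augmented third from B#4: G4 (5 semitones down).
Down a minor second from G4: F#4 (1 semitone down).
An augmented third down from F#4 is Db4.

Db4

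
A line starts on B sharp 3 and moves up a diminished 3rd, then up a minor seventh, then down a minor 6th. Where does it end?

E 4

Up a diminished third from B#3: D4 (2 semitones up).
D4 up a minor seventh → C5 (10 semitones).
C5 down a minor sixth → E4 (8 semitones).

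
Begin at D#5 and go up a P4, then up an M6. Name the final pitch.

E#6

Up a perfect fourth from D#5: G#5 (5 semitones up).
A major sixth up from G#5 is E#6.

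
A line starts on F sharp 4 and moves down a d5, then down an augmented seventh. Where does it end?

A diminished fifth down from F#4 is B#3.
Down an augmented seventh from B#3: C3 (12 semitones down).

C 3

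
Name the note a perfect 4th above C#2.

Counting four letter names up from C lands on F.
Moving 5 semitones up from C#2 (the size of a perfect fourth) reaches F#2.

F#2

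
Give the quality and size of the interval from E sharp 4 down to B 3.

augmented fourth

Descending from E#4 to B3 is the same interval as ascending B3 to E#4.
B to E spans four letter names (B-C-D-E) — that makes it a fourth of some quality.
A perfect fourth would be 5 semitones; B3 to E#4 is 6, one semitone wider, so the interval is augmented.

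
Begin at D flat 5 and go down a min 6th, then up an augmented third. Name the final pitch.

Db5 down a minor sixth → F4 (8 semitones).
An augmented third up from F4 is A#4.

A sharp 4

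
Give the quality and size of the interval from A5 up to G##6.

augmented seventh

A to G spans seven letter names (A-B-C-D-E-F-G): a seventh.
A major seventh would be 11 semitones; A5 to G##6 is 12, one semitone wider, so the interval is augmented.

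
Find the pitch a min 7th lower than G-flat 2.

Counting seven letter names down from G lands on A.
A minor seventh spans 10 semitones, so from Gb2 the target pitch is Ab1.

A-flat 1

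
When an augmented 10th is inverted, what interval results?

diminished sixth

First reduce the compound augmented tenth to its simple form, an augmented third.
Inverted interval numbers add to nine, so a third pairs with a sixth (3 + 6 = 9).
Quality inverts too: augmented becomes diminished. That makes the inversion a diminished sixth.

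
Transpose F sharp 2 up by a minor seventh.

The seventh takes the letter from F up to E.
Moving 10 semitones up from F#2 (the size of a minor seventh) reaches E3.

E 3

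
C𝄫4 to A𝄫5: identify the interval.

C to A spans six letter names (C-D-E-F-G-A), plus an octave, so the interval is some kind of thirteenth.
Cbb4 to Abb5 is 21 semitones, matching the major thirteenth exactly, so the quality is major.
(Equivalently, a compound major sixth: a major sixth plus an octave.)

major 13th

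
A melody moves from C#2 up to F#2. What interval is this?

P4

C to F spans four letter names (C-D-E-F): a fourth.
Counting semitones, C#2→F#2 is 5, which is the perfect fourth.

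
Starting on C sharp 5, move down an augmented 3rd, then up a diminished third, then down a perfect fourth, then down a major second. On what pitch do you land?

C#5 down an augmented third → Ab4 (5 semitones).
A diminished third up from Ab4 is Cbb5.
A perfect fourth down from Cbb5 is Gbb4.
Down a major second from Gbb4: Fbb4 (2 semitones down).

F double-flat 4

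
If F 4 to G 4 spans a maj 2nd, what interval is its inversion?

minor seventh

The rule of nine gives the new number: 9 − 2 = 7, so a second becomes a seventh.
Quality inverts too: major becomes minor. That makes the inversion a minor seventh.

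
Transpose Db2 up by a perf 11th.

Counting four letter names plus an octave up from D lands on G.
A perfect eleventh spans 17 semitones, so from Db2 the target pitch is Gb3.

Gb3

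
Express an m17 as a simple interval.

minor third

Take out 2 octaves (14 from the number): 17 − 14 = 3.
So a minor seventeenth is 2 octaves plus a minor third. The quality is unchanged.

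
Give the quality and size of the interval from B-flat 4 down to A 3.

Descending from Bb4 to A3 is the same interval as ascending A3 to Bb4.
A to B spans two letter names (A-B), plus an octave — that makes it a ninth of some quality.
At 13 semitones, A3→Bb4 falls one short of a major ninth: minor.
(Equivalently, a compound minor second: a minor second plus an octave.)

minor ninth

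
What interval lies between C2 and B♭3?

minor fourteenth

C to B spans seven letter names (C-D-E-F-G-A-B), plus an octave — that makes it a fourteenth of some quality.
A major fourteenth would be 23 semitones, but C2 to Bb3 is 22 — one semitone narrower, making it a minor fourteenth.
(Equivalently, a compound minor seventh: a minor seventh plus an octave.)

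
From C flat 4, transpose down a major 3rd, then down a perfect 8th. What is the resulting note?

Down a major third from Cb4: Abb3 (4 semitones down).
Abb3 down a perfect octave → Abb2 (12 semitones).

A double-flat 2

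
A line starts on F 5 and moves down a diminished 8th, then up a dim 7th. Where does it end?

F5 down a diminished octave → F#4 (11 semitones).
Up a diminished seventh from F#4: Eb5 (9 semitones up).

E flat 5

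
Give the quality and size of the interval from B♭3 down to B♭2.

Descending from Bb3 to Bb2 is the same interval as ascending Bb2 to Bb3.
B to B is the same letter name, plus an octave — that makes it an octave of some quality.
The perfect octave spans 12 semitones, and Bb2 to Bb3 is exactly 12 semitones — so this is a perfect octave.

perfect octave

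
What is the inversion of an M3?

minor 6th

Interval numbers invert to sum to nine: 3 + 6 = 9, so a third inverts to a sixth.
Quality inverts too: major becomes minor. That makes the inversion a minor sixth.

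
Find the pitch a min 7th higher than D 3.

The seventh takes the letter from D up to C.
A minor seventh spans 10 semitones, so from D3 the target pitch is C4.

C 4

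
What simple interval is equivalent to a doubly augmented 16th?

Take out 2 octaves (14 from the number): 16 − 14 = 2.
So a doubly augmented sixteenth is 2 octaves plus a doubly augmented second. The quality is unchanged.

doubly augmented 2nd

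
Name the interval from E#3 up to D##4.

major seventh

E to D spans seven letter names (E-F-G-A-B-C-D): a seventh.
The major seventh spans 11 semitones, and E#3 to D##4 is exactly 11 semitones — so this is a major seventh.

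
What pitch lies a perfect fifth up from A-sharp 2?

E-sharp 3

Five letter names up from A: E.
A perfect fifth is 7 semitones; 7 semitones up from A#2 gives E#3.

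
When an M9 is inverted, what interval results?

First reduce the compound major ninth to its simple form, a major second.
The rule of nine gives the new number: 9 − 2 = 7, so a second becomes a seventh.
Quality inverts too: major becomes minor. That makes the inversion a minor seventh.

minor 7th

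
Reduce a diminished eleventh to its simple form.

Subtracting seven from the interval number removes an octave: 11 − 7 = 4.
So a diminished eleventh is an octave plus a diminished fourth. The quality is unchanged.

diminished 4th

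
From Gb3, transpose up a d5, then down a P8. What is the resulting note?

A diminished fifth up from Gb3 is Dbb4.
A perfect octave down from Dbb4 is Dbb3.

Dbb3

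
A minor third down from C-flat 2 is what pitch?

Counting three letter names down from C lands on A.
A minor third is 3 semitones; 3 semitones down from Cb2 gives Ab1.

A-flat 1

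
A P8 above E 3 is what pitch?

E 4

An octave keeps the letter name E, an octave up from E.
A perfect octave is 12 semitones; 12 semitones up from E3 gives E4.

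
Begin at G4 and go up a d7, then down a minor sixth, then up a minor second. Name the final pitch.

Bbb4

A diminished seventh up from G4 is Fb5.
Down a minor sixth from Fb5: Ab4 (8 semitones down).
Ab4 up a minor second → Bbb4 (1 semitone).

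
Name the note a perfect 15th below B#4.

For a fifteenth the letter name doesn't change: still B, two octaves down.
Moving 24 semitones down from B#4 (the size of a perfect fifteenth) reaches B#2.

B#2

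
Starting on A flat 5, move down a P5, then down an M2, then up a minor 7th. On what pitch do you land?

B double-flat 5

Down a perfect fifth from Ab5: Db5 (7 semitones down).
A major second down from Db5 is Cb5.
Cb5 up a minor seventh → Bbb5 (10 semitones).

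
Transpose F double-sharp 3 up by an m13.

Six letters up from F (plus an octave) reaches D.
A minor thirteenth spans 20 semitones, so from F##3 the target pitch is D#5.

D sharp 5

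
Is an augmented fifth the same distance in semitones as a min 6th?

Yes

Both span 8 semitones: an augmented fifth and a minor sixth are the same chromatic distance.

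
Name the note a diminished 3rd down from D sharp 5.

Three letter names down from D: B.
Moving 2 semitones down from D#5 (the size of a diminished third) reaches B##4.

B double-sharp 4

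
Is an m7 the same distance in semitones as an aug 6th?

Yes

Both span 10 semitones: a minor seventh and an augmented sixth are the same chromatic distance.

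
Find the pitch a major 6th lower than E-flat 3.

G-flat 2

Six letter names down from E: G.
Moving 9 semitones down from Eb3 (the size of a major sixth) reaches Gb2.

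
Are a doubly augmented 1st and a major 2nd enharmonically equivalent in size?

A doubly augmented unison = 2 semitones = a major second; enharmonically equal.

Yes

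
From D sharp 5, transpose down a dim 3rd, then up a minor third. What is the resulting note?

D double-sharp 5

Down a diminished third from D#5: B##4 (2 semitones down).
B##4 up a minor third → D##5 (3 semitones).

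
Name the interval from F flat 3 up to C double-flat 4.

diminished fifth

F to C spans five letter names (F-G-A-B-C) — that makes it a fifth of some quality.
The perfect fifth is 7 semitones; here we have 6, one semitone narrower: diminished.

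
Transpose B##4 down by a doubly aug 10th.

G3

The tenth's letter: B down three letter names plus an octave → G.
A doubly augmented tenth is 18 semitones; 18 semitones down from B##4 gives G3.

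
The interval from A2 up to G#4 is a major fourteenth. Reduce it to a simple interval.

M7

Subtracting seven from the interval number removes an octave: 14 − 7 = 7.
That makes a major fourteenth a compound major seventh — an octave plus a major seventh.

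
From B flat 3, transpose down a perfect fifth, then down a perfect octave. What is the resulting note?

E flat 2

A perfect fifth down from Bb3 is Eb3.
Eb3 down a perfect octave → Eb2 (12 semitones).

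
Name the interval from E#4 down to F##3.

Descending from E#4 to F##3 is the same interval as ascending F##3 to E#4.
F to E spans seven letter names (F-G-A-B-C-D-E), so the interval is some kind of seventh.
F##3 to E#4 is 10 semitones, a half step short of the major seventh (11), so this is minor.

minor 7th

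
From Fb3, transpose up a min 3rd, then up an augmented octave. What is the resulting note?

Ab4

Up a minor third from Fb3: Abb3 (3 semitones up).
An augmented octave up from Abb3 is Ab4.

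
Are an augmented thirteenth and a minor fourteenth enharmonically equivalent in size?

An augmented thirteenth = 22 semitones = a minor fourteenth; enharmonically equal.

Yes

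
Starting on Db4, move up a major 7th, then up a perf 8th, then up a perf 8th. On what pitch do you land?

Up a major seventh from Db4: C5 (11 semitones up).
A perfect octave up from C5 is C6.
A perfect octave up from C6 is C7.

C7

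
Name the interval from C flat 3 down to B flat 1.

Descending from Cb3 to Bb1 is the same interval as ascending Bb1 to Cb3.
B to C spans two letter names (B-C), plus an octave: a ninth.
Bb1 to Cb3 is 13 semitones, a half step short of the major ninth (14), so this is minor.
(Equivalently, a compound minor second: a minor second plus an octave.)

minor ninth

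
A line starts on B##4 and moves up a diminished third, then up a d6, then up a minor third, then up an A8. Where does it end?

D7

B##4 up a diminished third → D#5 (2 semitones).
Up a diminished sixth from D#5: Bb5 (7 semitones up).
A minor third up from Bb5 is Db6.
Up an augmented octave from Db6: D7 (13 semitones up).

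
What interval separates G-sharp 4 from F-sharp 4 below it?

Descending from G#4 to F#4 is the same interval as ascending F#4 to G#4.
F to G spans two letter names (F-G): a second.
F#4 to G#4 is 2 semitones, matching the major second exactly, so the quality is major.

M2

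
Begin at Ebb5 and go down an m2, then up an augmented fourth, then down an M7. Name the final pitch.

Ab4

A minor second down from Ebb5 is Db5.
Up an augmented fourth from Db5: G5 (6 semitones up).
A major seventh down from G5 is Ab4.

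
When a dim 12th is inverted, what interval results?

augmented 4th

First reduce the compound diminished twelfth to its simple form, a diminished fifth.
Inverted interval numbers add to nine, so a fifth pairs with a fourth (5 + 4 = 9).
Quality inverts too: diminished becomes augmented. That makes the inversion an augmented fourth.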